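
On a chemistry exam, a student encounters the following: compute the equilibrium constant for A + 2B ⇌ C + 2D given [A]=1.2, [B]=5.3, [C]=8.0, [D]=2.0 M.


Kc = [C][D]^2/([A][B]^2)
= (8.0^1 × 2.0^2)/(1.2^1 × 5.3^2)
= 32/33.708
= 0.9493

0.9493


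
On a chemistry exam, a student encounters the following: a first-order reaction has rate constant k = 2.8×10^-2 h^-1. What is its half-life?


t½ = ln2/k = 0.693147/(2.8×10^-2 h^-1)
= 24.76 h

24.76 h


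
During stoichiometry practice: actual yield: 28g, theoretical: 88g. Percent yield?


% yield = actual/theoretical × 100
= 28/88 × 100
= 31.82%

31.82%


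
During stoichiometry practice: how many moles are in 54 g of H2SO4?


M(H2SO4) = 98.09 g/mol
n = mass/M = 54/98.09 = 0.5505 mol

0.5505 mol


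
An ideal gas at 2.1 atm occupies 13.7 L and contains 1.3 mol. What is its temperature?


PV = nRT  (R = 0.08206 L·atm/(mol·K))
T = PV/(nR) = 2.1×13.7/(1.3×0.08206)
= 28.77/0.106678
= 269.69 K

269.69 K


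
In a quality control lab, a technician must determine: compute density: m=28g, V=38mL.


ρ = mass/volume
= 28/38
= 0.737 g/mL

0.737 g/mL


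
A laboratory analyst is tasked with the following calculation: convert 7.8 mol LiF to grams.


M(LiF) = 25.94 g/mol
mass = n × M = 7.8 × 25.94 = 202.33 g

202.33 g


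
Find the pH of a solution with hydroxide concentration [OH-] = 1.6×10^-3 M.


pOH = -log10([OH-]) = -log10(1.6×10^-3)
= 3 - log10(1.6) = 2.8
pH = 14 - pOH = 14 - 2.8 = 11.2

11.2


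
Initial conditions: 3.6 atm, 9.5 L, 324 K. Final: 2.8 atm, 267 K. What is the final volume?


P1V1/T1 = P2V2/T2
V2 = P1V1T2/(T1P2)
= 3.6×9.5×267/(324×2.8)
= 10.065 L

10.065 L


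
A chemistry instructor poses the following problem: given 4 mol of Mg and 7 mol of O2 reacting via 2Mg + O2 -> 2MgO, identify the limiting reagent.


Mole ratio available / coefficient:
  Mg: 4/2 = 2.000
  O2: 7/1 = 7.000
Smaller ratio is limiting.

Mg


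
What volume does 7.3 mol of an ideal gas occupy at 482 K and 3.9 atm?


PV = nRT  (R = 0.08206 L·atm/(mol·K))
V = nRT/P = 7.3×0.08206×482/3.9
= 74.035 L

74.035 L


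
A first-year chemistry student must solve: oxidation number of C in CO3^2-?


x + 3(-2) = -2, so x = +4
Oxidation number: +4

+4


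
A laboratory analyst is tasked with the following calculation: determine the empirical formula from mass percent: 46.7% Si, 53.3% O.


Assume 100 g sample. Moles of each element:
  Si: 46.7/28.09 = 1.663 mol
  O: 53.3/16.0 = 3.331 mol
Divide by smallest (1.663):
  Si: 1.663/1.663 = 1.0
  O: 3.331/1.663 = 2.0
Empirical formula: SiO2

SiO2


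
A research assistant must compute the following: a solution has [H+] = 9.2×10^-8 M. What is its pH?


pH = -log10([H+]) = -log10(9.2×10^-8)
= 8 - log10(9.2)
= 8 - 0.96
= 7.04

7.04


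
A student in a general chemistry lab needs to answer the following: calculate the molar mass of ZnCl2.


M(ZnCl2) = 1×65.38 + 2×35.45
= 65.38 + 70.9
= 136.28 g/mol

136.28 g/mol


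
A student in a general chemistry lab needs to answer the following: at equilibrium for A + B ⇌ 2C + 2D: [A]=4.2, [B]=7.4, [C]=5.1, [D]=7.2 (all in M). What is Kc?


Kc = [C]^2[D]^2/([A][B])
= (5.1^2 × 7.2^2)/(4.2^1 × 7.4^1)
= 1348.3584/31.08
= 43.38

43.38


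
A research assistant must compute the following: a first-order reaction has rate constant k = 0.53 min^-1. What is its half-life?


t½ = ln2/k = 0.693147/(0.53 min^-1)
= 1.308 min

1.308 min


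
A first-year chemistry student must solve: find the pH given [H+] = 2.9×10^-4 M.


pH = -log10([H+]) = -log10(2.9×10^-4)
= 4 - log10(2.9)
= 4 - 0.46
= 3.54

3.54


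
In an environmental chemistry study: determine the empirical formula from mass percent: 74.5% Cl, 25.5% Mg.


Assume 100 g sample. Moles of each element:
  Cl: 74.5/35.45 = 2.102 mol
  Mg: 25.5/24.31 = 1.049 mol
Divide by smallest (1.049):
  Cl: 2.102/1.049 = 2.0
  Mg: 1.049/1.049 = 1.0
Empirical formula: MgCl2

MgCl2


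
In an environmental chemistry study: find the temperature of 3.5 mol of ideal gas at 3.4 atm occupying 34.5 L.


PV = nRT  (R = 0.08206 L·atm/(mol·K))
T = PV/(nR) = 3.4×34.5/(3.5×0.08206)
= 117.30/0.287210
= 408.41 K

408.41 K


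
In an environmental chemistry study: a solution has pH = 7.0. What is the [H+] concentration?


[H+] = 10^(-pH) = 10^(-7.0)
= 1.0×10^-7 M

1.0×10^-7 M


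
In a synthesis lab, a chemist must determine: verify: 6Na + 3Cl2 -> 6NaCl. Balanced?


Equation: 6Na + 3Cl2 -> 6NaCl
Check atoms: Cl: 6=6, Na: 6=6
Balanced

Yes, balanced


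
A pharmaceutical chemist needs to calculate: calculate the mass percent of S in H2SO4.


M(H2SO4) = 2×1.008 + 1×32.07 + 4×16.0 = 98.086 g/mol
Mass of S = 1 × 32.07 = 32.07 g/mol
% S = 32.07/98.086 × 100 = 32.70%

32.70%


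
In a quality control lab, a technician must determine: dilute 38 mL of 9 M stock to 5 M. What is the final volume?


C1V1 = C2V2
9 × 38 = 5 × V2
V2 = 342/5 = 68.4 mL

68.4 mL


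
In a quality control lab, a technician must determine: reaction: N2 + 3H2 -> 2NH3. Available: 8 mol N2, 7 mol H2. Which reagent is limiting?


Mole ratio available / coefficient:
  N2: 8/1 = 8.000
  H2: 7/3 = 2.333
Smaller ratio is limiting.

H2


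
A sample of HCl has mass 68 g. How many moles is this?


M(HCl) = 36.46 g/mol
n = mass/M = 68/36.46 = 1.8651 mol

1.8651 mol


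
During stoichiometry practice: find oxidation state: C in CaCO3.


(+2) + x + 3(-2) = 0, so x = +4
Oxidation number: +4

+4


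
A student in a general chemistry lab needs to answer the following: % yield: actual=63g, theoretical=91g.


% yield = actual/theoretical × 100
= 63/91 × 100
= 69.23%

69.23%


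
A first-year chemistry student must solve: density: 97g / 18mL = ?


ρ = mass/volume
= 97/18
= 5.389 g/mL

5.389 g/mL


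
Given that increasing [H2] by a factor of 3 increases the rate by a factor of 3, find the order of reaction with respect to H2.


rate ∝ [H2]^n
3^n = 3 → n = 1
Order in H2: 1

1


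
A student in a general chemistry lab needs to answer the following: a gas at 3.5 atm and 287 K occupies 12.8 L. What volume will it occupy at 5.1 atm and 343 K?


P1V1/T1 = P2V2/T2
V2 = P1V1T2/(T1P2)
= 3.5×12.8×343/(287×5.1)
= 10.498 L

10.498 L


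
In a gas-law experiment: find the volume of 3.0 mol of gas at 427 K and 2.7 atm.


PV = nRT  (R = 0.08206 L·atm/(mol·K))
V = nRT/P = 3.0×0.08206×427/2.7
= 38.933 L

38.933 L


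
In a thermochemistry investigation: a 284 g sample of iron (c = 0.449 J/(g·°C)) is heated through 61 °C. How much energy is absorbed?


q = mcΔT = 284 × 0.449 × 61
= 7778.48 J

7778.48 J


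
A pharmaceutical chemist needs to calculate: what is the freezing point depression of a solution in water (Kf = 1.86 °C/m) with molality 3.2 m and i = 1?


ΔTf = Kf × m × i
= 1.86 × 3.2 × 1
= 5.952 °C

5.952 °C


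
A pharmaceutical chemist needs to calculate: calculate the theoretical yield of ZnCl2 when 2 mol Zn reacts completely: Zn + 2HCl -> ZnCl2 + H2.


Mole ratio ZnCl2:Zn = 1:1
n(ZnCl2) = 2 × 1/1 = 2.000 mol
mass = 2.000 × 136.28 = 272.56 g

272.56 g


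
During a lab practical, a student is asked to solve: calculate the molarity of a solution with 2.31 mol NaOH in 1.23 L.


M = n/V = 2.31/1.23 = 1.878 mol/L

1.878 M


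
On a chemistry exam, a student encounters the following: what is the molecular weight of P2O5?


M(P2O5) = 2×30.97 + 5×16.0
= 61.94 + 80.0
= 141.94 g/mol

141.94 g/mol


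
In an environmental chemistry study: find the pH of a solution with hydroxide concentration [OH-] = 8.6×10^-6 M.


pOH = -log10([OH-]) = -log10(8.6×10^-6)
= 6 - log10(8.6) = 5.07
pH = 14 - pOH = 14 - 5.07 = 8.93

8.93


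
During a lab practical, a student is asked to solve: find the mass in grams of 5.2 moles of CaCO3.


M(CaCO3) = 100.09 g/mol
mass = n × M = 5.2 × 100.09 = 520.47 g

520.47 g


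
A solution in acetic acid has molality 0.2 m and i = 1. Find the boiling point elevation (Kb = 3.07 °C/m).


ΔTb = Kb × m × i
= 3.07 × 0.2 × 1
= 0.614 °C

0.614 °C


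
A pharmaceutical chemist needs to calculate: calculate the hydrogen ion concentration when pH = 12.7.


[H+] = 10^(-pH) = 10^(-12.7)
= 2.0×10^-13 M

2.0×10^-13 M


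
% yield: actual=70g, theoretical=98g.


% yield = actual/theoretical × 100
= 70/98 × 100
= 71.43%

71.43%


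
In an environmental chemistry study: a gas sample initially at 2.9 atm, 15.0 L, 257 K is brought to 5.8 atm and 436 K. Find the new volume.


P1V1/T1 = P2V2/T2
V2 = P1V1T2/(T1P2)
= 2.9×15.0×436/(257×5.8)
= 12.724 L

12.724 L


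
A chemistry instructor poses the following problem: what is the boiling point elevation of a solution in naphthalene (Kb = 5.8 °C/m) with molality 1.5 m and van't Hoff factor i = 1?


ΔTb = Kb × m × i
= 5.8 × 1.5 × 1
= 8.7 °C

8.7 °C


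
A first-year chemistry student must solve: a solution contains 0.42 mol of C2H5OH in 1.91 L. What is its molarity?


M = n/V = 0.42/1.91 = 0.220 mol/L

0.220 M


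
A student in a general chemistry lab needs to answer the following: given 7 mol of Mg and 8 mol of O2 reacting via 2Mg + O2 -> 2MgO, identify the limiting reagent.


Mole ratio available / coefficient:
  Mg: 7/2 = 3.500
  O2: 8/1 = 8.000
Smaller ratio is limiting.

Mg


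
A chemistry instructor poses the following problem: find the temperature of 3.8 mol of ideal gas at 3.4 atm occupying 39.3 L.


PV = nRT  (R = 0.08206 L·atm/(mol·K))
T = PV/(nR) = 3.4×39.3/(3.8×0.08206)
= 133.62/0.311828
= 428.51 K

428.51 K


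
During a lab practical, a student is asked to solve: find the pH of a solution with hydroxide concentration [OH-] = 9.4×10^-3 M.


pOH = -log10([OH-]) = -log10(9.4×10^-3)
= 3 - log10(9.4) = 2.03
pH = 14 - pOH = 14 - 2.03 = 11.97

11.97


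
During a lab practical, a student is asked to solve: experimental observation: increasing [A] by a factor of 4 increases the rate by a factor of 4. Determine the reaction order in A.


rate ∝ [A]^n
4^n = 4 → n = 1
Order in A: 1

1


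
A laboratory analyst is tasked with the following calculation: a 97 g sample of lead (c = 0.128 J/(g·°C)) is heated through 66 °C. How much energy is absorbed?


q = mcΔT = 97 × 0.128 × 66
= 819.46 J

819.46 J


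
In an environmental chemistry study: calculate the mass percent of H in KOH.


M(KOH) = 1×39.1 + 1×16.0 + 1×1.008 = 56.108 g/mol
Mass of H = 1 × 1.008 = 1.008 g/mol
% H = 1.008/56.108 × 100 = 1.80%

1.80%


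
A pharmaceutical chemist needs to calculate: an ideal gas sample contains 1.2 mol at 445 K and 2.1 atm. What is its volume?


PV = nRT  (R = 0.08206 L·atm/(mol·K))
V = nRT/P = 1.2×0.08206×445/2.1
= 20.867 L

20.867 L


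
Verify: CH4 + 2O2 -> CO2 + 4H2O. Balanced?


Equation: CH4 + 2O2 -> CO2 + 4H2O
Check atoms: C: 1=1, H: 4≠8, O: 4≠6
Not balanced

No, not balanced


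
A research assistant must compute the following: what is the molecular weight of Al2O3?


M(Al2O3) = 2×26.98 + 3×16.0
= 53.96 + 48.0
= 101.96 g/mol

101.96 g/mol


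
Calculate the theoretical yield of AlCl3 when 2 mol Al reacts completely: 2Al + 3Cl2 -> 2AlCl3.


Mole ratio AlCl3:Al = 2:2
n(AlCl3) = 2 × 2/2 = 2.000 mol
mass = 2.000 × 133.33 = 266.66 g

266.66 g


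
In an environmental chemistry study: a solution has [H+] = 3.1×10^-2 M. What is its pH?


pH = -log10([H+]) = -log10(3.1×10^-2)
= 2 - log10(3.1)
= 2 - 0.49
= 1.51

1.51


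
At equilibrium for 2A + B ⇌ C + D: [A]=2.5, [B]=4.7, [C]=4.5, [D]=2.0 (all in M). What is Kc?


Kc = [C][D]/([A]^2[B])
= (4.5^1 × 2.0^1)/(2.5^2 × 4.7^1)
= 9/29.375
= 0.3064

0.3064


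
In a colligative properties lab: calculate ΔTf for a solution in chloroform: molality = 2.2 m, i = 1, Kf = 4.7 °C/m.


ΔTf = Kf × m × i
= 4.7 × 2.2 × 1
= 10.34 °C

10.34 °C


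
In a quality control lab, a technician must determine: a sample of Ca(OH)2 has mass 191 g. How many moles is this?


M(Ca(OH)2) = 74.1 g/mol
n = mass/M = 191/74.1 = 2.5776 mol

2.5776 mol


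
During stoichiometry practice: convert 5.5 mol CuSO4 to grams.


M(CuSO4) = 159.62 g/mol
mass = n × M = 5.5 × 159.62 = 877.91 g

877.91 g


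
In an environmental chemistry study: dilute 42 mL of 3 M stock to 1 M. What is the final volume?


C1V1 = C2V2
3 × 42 = 1 × V2
V2 = 126/1 = 126.0 mL

126.0 mL


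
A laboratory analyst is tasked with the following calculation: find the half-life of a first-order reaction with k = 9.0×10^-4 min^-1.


t½ = ln2/k = 0.693147/(9.0×10^-4 min^-1)
= 770.2 min

770.2 min


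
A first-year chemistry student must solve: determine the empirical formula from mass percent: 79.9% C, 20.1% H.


Assume 100 g sample. Moles of each element:
  C: 79.9/12.01 = 6.653 mol
  H: 20.1/1.008 = 19.94 mol
Divide by smallest (6.653):
  C: 6.653/6.653 = 1.0
  H: 19.94/6.653 = 3.0
Empirical formula: CH3

CH3


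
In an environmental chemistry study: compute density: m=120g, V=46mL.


ρ = mass/volume
= 120/46
= 2.609 g/mL

2.609 g/mL


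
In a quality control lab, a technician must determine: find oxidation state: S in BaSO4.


(+2) + x + 4(-2) = 0, so x = +6
Oxidation number: +6

+6


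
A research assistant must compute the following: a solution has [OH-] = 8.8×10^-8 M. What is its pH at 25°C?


pOH = -log10([OH-]) = -log10(8.8×10^-8)
= 8 - log10(8.8) = 7.06
pH = 14 - pOH = 14 - 7.06 = 6.94

6.94


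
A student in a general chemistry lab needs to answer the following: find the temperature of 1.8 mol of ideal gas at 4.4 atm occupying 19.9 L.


PV = nRT  (R = 0.08206 L·atm/(mol·K))
T = PV/(nR) = 4.4×19.9/(1.8×0.08206)
= 87.56/0.147708
= 592.79 K

592.79 K


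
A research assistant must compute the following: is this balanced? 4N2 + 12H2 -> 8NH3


Equation: 4N2 + 12H2 -> 8NH3
Check atoms: H: 24=24, N: 8=8
Balanced

Yes, balanced


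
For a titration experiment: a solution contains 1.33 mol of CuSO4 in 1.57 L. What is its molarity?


M = n/V = 1.33/1.57 = 0.847 mol/L

0.847 M


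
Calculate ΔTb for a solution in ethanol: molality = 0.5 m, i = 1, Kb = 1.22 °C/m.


ΔTb = Kb × m × i
= 1.22 × 0.5 × 1
= 0.61 °C

0.61 °C


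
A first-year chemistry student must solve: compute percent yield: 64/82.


% yield = actual/theoretical × 100
= 64/82 × 100
= 78.05%

78.05%


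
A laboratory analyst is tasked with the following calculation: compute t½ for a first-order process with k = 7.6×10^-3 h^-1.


t½ = ln2/k = 0.693147/(7.6×10^-3 h^-1)
= 91.20 h

91.20 h


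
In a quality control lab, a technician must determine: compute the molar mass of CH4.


M(CH4) = 1×12.01 + 4×1.008
= 12.01 + 4.03
= 16.04 g/mol

16.04 g/mol


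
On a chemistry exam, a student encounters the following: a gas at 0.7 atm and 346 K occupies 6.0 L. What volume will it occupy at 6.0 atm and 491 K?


P1V1/T1 = P2V2/T2
V2 = P1V1T2/(T1P2)
= 0.7×6.0×491/(346×6.0)
= 0.993 L

0.993 L


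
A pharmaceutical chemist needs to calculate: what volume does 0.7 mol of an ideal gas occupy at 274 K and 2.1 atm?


PV = nRT  (R = 0.08206 L·atm/(mol·K))
V = nRT/P = 0.7×0.08206×274/2.1
= 7.495 L

7.495 L


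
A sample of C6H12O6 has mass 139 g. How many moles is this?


M(C6H12O6) = 180.16 g/mol
n = mass/M = 139/180.16 = 0.7715 mol

0.7715 mol


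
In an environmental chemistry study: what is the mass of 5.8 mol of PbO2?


M(PbO2) = 239.2 g/mol
mass = n × M = 5.8 × 239.2 = 1387.36 g

1387.36 g


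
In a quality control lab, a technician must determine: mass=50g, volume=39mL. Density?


ρ = mass/volume
= 50/39
= 1.282 g/mL

1.282 g/mL


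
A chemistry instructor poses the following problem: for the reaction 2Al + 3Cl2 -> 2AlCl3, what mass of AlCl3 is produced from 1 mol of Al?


Mole ratio AlCl3:Al = 2:2
n(AlCl3) = 1 × 2/2 = 1.000 mol
mass = 1.000 × 133.33 = 133.33 g

133.33 g


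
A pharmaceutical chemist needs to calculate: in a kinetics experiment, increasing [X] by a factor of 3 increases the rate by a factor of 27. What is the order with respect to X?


rate ∝ [X]^n
3^n = 27 → n = 3
Order in X: 3

3


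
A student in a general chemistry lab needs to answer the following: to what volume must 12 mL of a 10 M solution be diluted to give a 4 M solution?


C1V1 = C2V2
10 × 12 = 4 × V2
V2 = 120/4 = 30.0 mL

30.0 mL


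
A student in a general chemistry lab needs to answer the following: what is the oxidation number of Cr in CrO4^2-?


x + 4(-2) = -2, so x = +6
Oxidation number: +6

+6


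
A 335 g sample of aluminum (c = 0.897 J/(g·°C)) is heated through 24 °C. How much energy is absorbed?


q = mcΔT = 335 × 0.897 × 24
= 7211.88 J

7211.88 J


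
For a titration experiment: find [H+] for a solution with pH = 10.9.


[H+] = 10^(-pH) = 10^(-10.9)
= 1.26×10^-11 M

1.26×10^-11 M


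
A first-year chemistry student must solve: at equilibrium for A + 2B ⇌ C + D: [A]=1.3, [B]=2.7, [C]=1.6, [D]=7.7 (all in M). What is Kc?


Kc = [C][D]/([A][B]^2)
= (1.6^1 × 7.7^1)/(1.3^1 × 2.7^2)
= 12.32/9.477
= 1.300

1.300


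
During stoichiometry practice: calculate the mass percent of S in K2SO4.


M(K2SO4) = 2×39.1 + 1×32.07 + 4×16.0 = 174.27 g/mol
Mass of S = 1 × 32.07 = 32.07 g/mol
% S = 32.07/174.27 × 100 = 18.40%

18.40%


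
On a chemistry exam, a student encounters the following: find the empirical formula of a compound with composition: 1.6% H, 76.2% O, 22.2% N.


Assume 100 g sample. Moles of each element:
  H: 1.6/1.008 = 1.587 mol
  O: 76.2/16.0 = 4.763 mol
  N: 22.2/14.01 = 1.585 mol
Divide by smallest (1.585):
  H: 1.587/1.585 = 1.0
  O: 4.763/1.585 = 3.01
  N: 1.585/1.585 = 1.0
Empirical formula: HNO3

HNO3


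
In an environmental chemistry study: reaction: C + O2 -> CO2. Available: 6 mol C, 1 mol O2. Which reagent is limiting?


Mole ratio available / coefficient:
  C: 6/1 = 6.000
  O2: 1/1 = 1.000
Smaller ratio is limiting.

O2


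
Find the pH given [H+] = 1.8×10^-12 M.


pH = -log10([H+]) = -log10(1.8×10^-12)
= 12 - log10(1.8)
= 12 - 0.26
= 11.74

11.74


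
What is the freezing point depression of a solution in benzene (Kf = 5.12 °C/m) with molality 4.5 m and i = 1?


ΔTf = Kf × m × i
= 5.12 × 4.5 × 1
= 23.04 °C

23.04 °C


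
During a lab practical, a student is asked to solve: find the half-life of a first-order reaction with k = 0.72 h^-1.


t½ = ln2/k = 0.693147/(0.72 h^-1)
= 0.9627 h

0.9627 h


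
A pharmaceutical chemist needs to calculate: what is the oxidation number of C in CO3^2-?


x + 3(-2) = -2, so x = +4
Oxidation number: +4

+4


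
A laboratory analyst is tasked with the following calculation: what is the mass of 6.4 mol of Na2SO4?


M(Na2SO4) = 142.05 g/mol
mass = n × M = 6.4 × 142.05 = 909.12 g

909.12 g


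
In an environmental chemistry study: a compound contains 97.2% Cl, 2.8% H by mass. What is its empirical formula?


Assume 100 g sample. Moles of each element:
  Cl: 97.2/35.45 = 2.742 mol
  H: 2.8/1.008 = 2.778 mol
Divide by smallest (2.742):
  Cl: 2.742/2.742 = 1.0
  H: 2.778/2.742 = 1.01
Empirical formula: HCl

HCl


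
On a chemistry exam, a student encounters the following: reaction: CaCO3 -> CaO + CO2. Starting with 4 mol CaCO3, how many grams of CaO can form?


Mole ratio CaO:CaCO3 = 1:1
n(CaO) = 4 × 1/1 = 4.000 mol
mass = 4.000 × 56.08 = 224.32 g

224.32 g


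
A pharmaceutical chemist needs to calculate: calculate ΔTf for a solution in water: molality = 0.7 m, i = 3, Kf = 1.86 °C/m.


ΔTf = Kf × m × i
= 1.86 × 0.7 × 3
= 3.906 °C

3.906 °C


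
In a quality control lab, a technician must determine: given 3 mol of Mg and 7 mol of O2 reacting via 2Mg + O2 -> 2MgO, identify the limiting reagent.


Mole ratio available / coefficient:
  Mg: 3/2 = 1.500
  O2: 7/1 = 7.000
Smaller ratio is limiting.

Mg


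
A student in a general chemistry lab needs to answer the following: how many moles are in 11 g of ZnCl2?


M(ZnCl2) = 136.28 g/mol
n = mass/M = 11/136.28 = 0.0807 mol

0.0807 mol


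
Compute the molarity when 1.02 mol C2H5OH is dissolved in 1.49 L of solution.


M = n/V = 1.02/1.49 = 0.685 mol/L

0.685 M


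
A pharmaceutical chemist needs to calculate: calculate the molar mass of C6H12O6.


M(C6H12O6) = 6×12.01 + 12×1.008 + 6×16.0
= 72.06 + 12.1 + 96.0
= 180.16 g/mol

180.16 g/mol


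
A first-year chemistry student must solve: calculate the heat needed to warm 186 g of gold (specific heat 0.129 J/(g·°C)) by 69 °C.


q = mcΔT = 186 × 0.129 × 69
= 1655.59 J

1655.59 J


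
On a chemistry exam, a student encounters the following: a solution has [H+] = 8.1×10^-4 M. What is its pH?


pH = -log10([H+]) = -log10(8.1×10^-4)
= 4 - log10(8.1)
= 4 - 0.91
= 3.09

3.09


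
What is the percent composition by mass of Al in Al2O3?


M(Al2O3) = 2×26.98 + 3×16.0 = 101.96 g/mol
Mass of Al = 2 × 26.98 = 53.96 g/mol
% Al = 53.96/101.96 × 100 = 52.92%

52.92%


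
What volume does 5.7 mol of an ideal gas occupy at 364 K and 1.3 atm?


PV = nRT  (R = 0.08206 L·atm/(mol·K))
V = nRT/P = 5.7×0.08206×364/1.3
= 130.968 L

130.968 L


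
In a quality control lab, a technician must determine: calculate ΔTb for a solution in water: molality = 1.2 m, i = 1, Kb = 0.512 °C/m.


ΔTb = Kb × m × i
= 0.512 × 1.2 × 1
= 0.6144 °C

0.6144 °C


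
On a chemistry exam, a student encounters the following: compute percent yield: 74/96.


% yield = actual/theoretical × 100
= 74/96 × 100
= 77.08%

77.08%


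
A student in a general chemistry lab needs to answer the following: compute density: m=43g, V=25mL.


ρ = mass/volume
= 43/25
= 1.72 g/mL

1.72 g/mL


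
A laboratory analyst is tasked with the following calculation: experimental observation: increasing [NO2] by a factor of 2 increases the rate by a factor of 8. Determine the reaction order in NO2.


rate ∝ [NO2]^n
2^n = 8 → n = 3
Order in NO2: 3

3


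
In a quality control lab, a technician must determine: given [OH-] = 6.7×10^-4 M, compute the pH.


pOH = -log10([OH-]) = -log10(6.7×10^-4)
= 4 - log10(6.7) = 3.17
pH = 14 - pOH = 14 - 3.17 = 10.83

10.83


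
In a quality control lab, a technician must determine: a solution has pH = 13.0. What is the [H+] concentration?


[H+] = 10^(-pH) = 10^(-13.0)
= 1.0×10^-13 M

1.0×10^-13 M


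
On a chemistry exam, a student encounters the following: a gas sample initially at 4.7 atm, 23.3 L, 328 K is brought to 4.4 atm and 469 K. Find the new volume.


P1V1/T1 = P2V2/T2
V2 = P1V1T2/(T1P2)
= 4.7×23.3×469/(328×4.4)
= 35.588 L

35.588 L


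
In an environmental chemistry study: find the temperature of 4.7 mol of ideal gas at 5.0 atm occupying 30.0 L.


PV = nRT  (R = 0.08206 L·atm/(mol·K))
T = PV/(nR) = 5.0×30.0/(4.7×0.08206)
= 150.00/0.385682
= 388.92 K

388.92 K


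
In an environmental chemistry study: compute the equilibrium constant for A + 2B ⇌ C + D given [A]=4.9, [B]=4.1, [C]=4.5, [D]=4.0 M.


Kc = [C][D]/([A][B]^2)
= (4.5^1 × 4.0^1)/(4.9^1 × 4.1^2)
= 18/82.369
= 0.2185

0.2185


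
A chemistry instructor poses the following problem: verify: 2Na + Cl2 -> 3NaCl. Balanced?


Equation: 2Na + Cl2 -> 3NaCl
Check atoms: Cl: 2≠3, Na: 2≠3
Not balanced

No, not balanced


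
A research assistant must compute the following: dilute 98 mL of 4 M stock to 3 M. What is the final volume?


C1V1 = C2V2
4 × 98 = 3 × V2
V2 = 392/3 = 130.67 mL

130.67 mL


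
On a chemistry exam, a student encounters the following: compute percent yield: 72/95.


% yield = actual/theoretical × 100
= 72/95 × 100
= 75.79%

75.79%


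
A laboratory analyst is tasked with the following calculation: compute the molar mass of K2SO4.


M(K2SO4) = 2×39.1 + 1×32.07 + 4×16.0
= 78.2 + 32.07 + 64.0
= 174.27 g/mol

174.27 g/mol


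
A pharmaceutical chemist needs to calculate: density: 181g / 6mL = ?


ρ = mass/volume
= 181/6
= 30.167 g/mL

30.167 g/mL


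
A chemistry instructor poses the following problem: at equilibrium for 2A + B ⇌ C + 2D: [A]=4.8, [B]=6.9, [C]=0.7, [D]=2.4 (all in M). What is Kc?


Kc = [C][D]^2/([A]^2[B])
= (0.7^1 × 2.4^2)/(4.8^2 × 6.9^1)
= 4.032/158.976
= 0.02536

0.02536


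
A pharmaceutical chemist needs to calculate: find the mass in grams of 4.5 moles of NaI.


M(NaI) = 149.89 g/mol
mass = n × M = 4.5 × 149.89 = 674.51 g

674.51 g


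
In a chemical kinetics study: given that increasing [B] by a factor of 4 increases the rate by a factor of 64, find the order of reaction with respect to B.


rate ∝ [B]^n
4^n = 64 → n = 3
Order in B: 3

3


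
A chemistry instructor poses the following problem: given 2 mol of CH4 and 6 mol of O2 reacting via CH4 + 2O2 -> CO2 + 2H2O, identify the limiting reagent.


Mole ratio available / coefficient:
  CH4: 2/1 = 2.000
  O2: 6/2 = 3.000
Smaller ratio is limiting.

CH4


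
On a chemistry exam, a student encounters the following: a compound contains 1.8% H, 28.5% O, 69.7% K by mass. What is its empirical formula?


Assume 100 g sample. Moles of each element:
  H: 1.8/1.008 = 1.786 mol
  O: 28.5/16.0 = 1.781 mol
  K: 69.7/39.1 = 1.783 mol
Divide by smallest (1.781):
  H: 1.786/1.781 = 1.0
  O: 1.781/1.781 = 1.0
  K: 1.783/1.781 = 1.0
Empirical formula: KOH

KOH


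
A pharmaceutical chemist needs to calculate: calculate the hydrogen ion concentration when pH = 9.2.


[H+] = 10^(-pH) = 10^(-9.2)
= 6.31×10^-10 M

6.31×10^-10 M


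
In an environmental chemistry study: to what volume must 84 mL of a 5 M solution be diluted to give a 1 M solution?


C1V1 = C2V2
5 × 84 = 1 × V2
V2 = 420/1 = 420.0 mL

420.0 mL


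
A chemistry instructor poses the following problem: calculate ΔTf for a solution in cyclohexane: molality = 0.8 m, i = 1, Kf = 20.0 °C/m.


ΔTf = Kf × m × i
= 20.0 × 0.8 × 1
= 16.0 °C

16.0 °C


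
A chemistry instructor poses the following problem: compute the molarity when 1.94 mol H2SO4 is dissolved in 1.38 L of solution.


M = n/V = 1.94/1.38 = 1.406 mol/L

1.406 M


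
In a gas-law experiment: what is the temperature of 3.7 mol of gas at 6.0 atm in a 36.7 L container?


PV = nRT  (R = 0.08206 L·atm/(mol·K))
T = PV/(nR) = 6.0×36.7/(3.7×0.08206)
= 220.20/0.303622
= 725.24 K

725.24 K


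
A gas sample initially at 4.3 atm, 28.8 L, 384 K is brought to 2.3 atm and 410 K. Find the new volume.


P1V1/T1 = P2V2/T2
V2 = P1V1T2/(T1P2)
= 4.3×28.8×410/(384×2.3)
= 57.489 L

57.489 L


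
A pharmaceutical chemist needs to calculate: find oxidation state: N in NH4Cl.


x + 4(+1) + (-1) = 0, so x = -3
Oxidation number: -3

-3


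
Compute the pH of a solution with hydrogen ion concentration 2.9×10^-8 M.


pH = -log10([H+]) = -log10(2.9×10^-8)
= 8 - log10(2.9)
= 8 - 0.46
= 7.54

7.54


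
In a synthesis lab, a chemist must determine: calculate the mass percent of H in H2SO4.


M(H2SO4) = 2×1.008 + 1×32.07 + 4×16.0 = 98.086 g/mol
Mass of H = 2 × 1.008 = 2.016 g/mol
% H = 2.016/98.086 × 100 = 2.06%

2.06%


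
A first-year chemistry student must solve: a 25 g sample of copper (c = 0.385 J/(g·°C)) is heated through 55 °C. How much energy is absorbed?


q = mcΔT = 25 × 0.385 × 55
= 529.38 J

529.38 J


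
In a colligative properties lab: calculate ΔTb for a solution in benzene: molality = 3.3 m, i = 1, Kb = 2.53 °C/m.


ΔTb = Kb × m × i
= 2.53 × 3.3 × 1
= 8.349 °C

8.349 °C


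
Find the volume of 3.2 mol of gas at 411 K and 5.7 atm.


PV = nRT  (R = 0.08206 L·atm/(mol·K))
V = nRT/P = 3.2×0.08206×411/5.7
= 18.934 L

18.934 L


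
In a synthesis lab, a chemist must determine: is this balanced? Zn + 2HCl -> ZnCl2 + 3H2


Equation: Zn + 2HCl -> ZnCl2 + 3H2
Check atoms: Cl: 2=2, H: 2≠6, Zn: 1=1
Not balanced

No, not balanced


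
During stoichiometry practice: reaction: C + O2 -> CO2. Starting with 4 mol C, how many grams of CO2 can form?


Mole ratio CO2:C = 1:1
n(CO2) = 4 × 1/1 = 4.000 mol
mass = 4.000 × 44.01 = 176.04 g

176.04 g


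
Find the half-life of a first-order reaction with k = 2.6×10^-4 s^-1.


t½ = ln2/k = 0.693147/(2.6×10^-4 s^-1)
= 2666 s

2666 s


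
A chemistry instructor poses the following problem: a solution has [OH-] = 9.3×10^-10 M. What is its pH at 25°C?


pOH = -log10([OH-]) = -log10(9.3×10^-10)
= 10 - log10(9.3) = 9.03
pH = 14 - pOH = 14 - 9.03 = 4.97

4.97


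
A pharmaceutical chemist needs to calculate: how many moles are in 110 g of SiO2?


M(SiO2) = 60.09 g/mol
n = mass/M = 110/60.09 = 1.8306 mol

1.8306 mol


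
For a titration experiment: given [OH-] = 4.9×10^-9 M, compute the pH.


pOH = -log10([OH-]) = -log10(4.9×10^-9)
= 9 - log10(4.9) = 8.31
pH = 14 - pOH = 14 - 8.31 = 5.69

5.69


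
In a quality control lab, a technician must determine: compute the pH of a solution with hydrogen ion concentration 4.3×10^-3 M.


pH = -log10([H+]) = -log10(4.3×10^-3)
= 3 - log10(4.3)
= 3 - 0.63
= 2.37

2.37


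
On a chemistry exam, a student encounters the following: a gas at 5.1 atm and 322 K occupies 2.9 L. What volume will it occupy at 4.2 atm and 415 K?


P1V1/T1 = P2V2/T2
V2 = P1V1T2/(T1P2)
= 5.1×2.9×415/(322×4.2)
= 4.538 L

4.538 L


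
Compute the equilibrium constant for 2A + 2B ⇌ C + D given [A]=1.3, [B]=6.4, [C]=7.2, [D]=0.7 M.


Kc = [C][D]/([A]^2[B]^2)
= (7.2^1 × 0.7^1)/(1.3^2 × 6.4^2)
= 5.04/69.2224
= 0.07281

0.07281


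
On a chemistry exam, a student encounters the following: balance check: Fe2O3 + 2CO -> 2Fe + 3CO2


Equation: Fe2O3 + 2CO -> 2Fe + 3CO2
Check atoms: C: 2≠3, Fe: 2=2, O: 5≠6
Not balanced

No, not balanced


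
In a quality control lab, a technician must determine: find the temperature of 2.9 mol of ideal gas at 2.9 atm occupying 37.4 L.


PV = nRT  (R = 0.08206 L·atm/(mol·K))
T = PV/(nR) = 2.9×37.4/(2.9×0.08206)
= 108.46/0.237974
= 455.76 K

455.76 K


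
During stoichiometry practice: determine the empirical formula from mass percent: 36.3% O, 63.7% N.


Assume 100 g sample. Moles of each element:
  O: 36.3/16.0 = 2.269 mol
  N: 63.7/14.01 = 4.547 mol
Divide by smallest (2.269):
  O: 2.269/2.269 = 1.0
  N: 4.547/2.269 = 2.0
Empirical formula: N2O

N2O


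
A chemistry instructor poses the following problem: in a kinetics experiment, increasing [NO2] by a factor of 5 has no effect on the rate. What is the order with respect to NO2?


rate ∝ [NO2]^n
rate ∝ [NO2]^0
Order in NO2: 0

0


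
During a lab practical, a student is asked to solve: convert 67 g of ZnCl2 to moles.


M(ZnCl2) = 136.28 g/mol
n = mass/M = 67/136.28 = 0.4916 mol

0.4916 mol


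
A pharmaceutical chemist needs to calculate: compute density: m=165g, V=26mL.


ρ = mass/volume
= 165/26
= 6.346 g/mL

6.346 g/mL


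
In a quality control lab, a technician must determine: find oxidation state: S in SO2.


x + 2(-2) = 0, so x = +4
Oxidation number: +4

+4


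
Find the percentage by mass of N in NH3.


M(NH3) = 1×14.01 + 3×1.008 = 17.034 g/mol
Mass of N = 1 × 14.01 = 14.01 g/mol
% N = 14.01/17.034 × 100 = 82.25%

82.25%


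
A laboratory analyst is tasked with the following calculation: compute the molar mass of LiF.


M(LiF) = 1×6.94 + 1×19.0
= 6.94 + 19.0
= 25.94 g/mol

25.94 g/mol


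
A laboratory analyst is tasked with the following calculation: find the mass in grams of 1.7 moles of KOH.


M(KOH) = 56.11 g/mol
mass = n × M = 1.7 × 56.11 = 95.39 g

95.39 g


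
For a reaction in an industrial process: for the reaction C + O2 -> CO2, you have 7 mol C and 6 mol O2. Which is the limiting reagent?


Mole ratio available / coefficient:
  C: 7/1 = 7.000
  O2: 6/1 = 6.000
Smaller ratio is limiting.

O2


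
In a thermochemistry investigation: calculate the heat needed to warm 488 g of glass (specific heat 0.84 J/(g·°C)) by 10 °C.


q = mcΔT = 488 × 0.84 × 10
= 4099.20 J

4099.20 J


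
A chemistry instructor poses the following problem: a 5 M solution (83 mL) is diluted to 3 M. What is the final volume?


C1V1 = C2V2
5 × 83 = 3 × V2
V2 = 415/3 = 138.33 mL

138.33 mL


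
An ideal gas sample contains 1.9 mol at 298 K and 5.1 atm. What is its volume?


PV = nRT  (R = 0.08206 L·atm/(mol·K))
V = nRT/P = 1.9×0.08206×298/5.1
= 9.11 L

9.11 L


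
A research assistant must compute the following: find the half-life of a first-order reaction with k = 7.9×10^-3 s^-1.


t½ = ln2/k = 0.693147/(7.9×10^-3 s^-1)
= 87.74 s

87.74 s


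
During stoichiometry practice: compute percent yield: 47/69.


% yield = actual/theoretical × 100
= 47/69 × 100
= 68.12%

68.12%


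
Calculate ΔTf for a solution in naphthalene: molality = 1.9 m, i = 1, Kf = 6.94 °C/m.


ΔTf = Kf × m × i
= 6.94 × 1.9 × 1
= 13.186 °C

13.186 °C


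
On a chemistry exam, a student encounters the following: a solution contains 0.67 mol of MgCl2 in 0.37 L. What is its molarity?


M = n/V = 0.67/0.37 = 1.811 mol/L

1.811 M


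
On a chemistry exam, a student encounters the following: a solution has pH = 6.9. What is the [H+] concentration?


[H+] = 10^(-pH) = 10^(-6.9)
= 1.26×10^-7 M

1.26×10^-7 M


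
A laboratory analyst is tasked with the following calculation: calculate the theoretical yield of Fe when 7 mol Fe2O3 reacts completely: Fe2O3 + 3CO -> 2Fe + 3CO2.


Mole ratio Fe:Fe2O3 = 2:1
n(Fe) = 7 × 2/1 = 14.000 mol
mass = 14.000 × 55.85 = 781.9 g

781.9 g


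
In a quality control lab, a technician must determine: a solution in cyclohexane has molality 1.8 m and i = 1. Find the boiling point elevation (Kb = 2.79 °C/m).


ΔTb = Kb × m × i
= 2.79 × 1.8 × 1
= 5.022 °C

5.022 °C


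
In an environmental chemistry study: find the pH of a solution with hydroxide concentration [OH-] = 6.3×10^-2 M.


pOH = -log10([OH-]) = -log10(6.3×10^-2)
= 2 - log10(6.3) = 1.2
pH = 14 - pOH = 14 - 1.2 = 12.8

12.8


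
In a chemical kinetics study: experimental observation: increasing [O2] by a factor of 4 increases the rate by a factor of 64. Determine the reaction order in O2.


rate ∝ [O2]^n
4^n = 64 → n = 3
Order in O2: 3

3


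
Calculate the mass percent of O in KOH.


M(KOH) = 1×39.1 + 1×16.0 + 1×1.008 = 56.108 g/mol
Mass of O = 1 × 16.0 = 16.00 g/mol
% O = 16.00/56.108 × 100 = 28.52%

28.52%


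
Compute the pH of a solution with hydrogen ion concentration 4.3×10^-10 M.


pH = -log10([H+]) = -log10(4.3×10^-10)
= 10 - log10(4.3)
= 10 - 0.63
= 9.37

9.37


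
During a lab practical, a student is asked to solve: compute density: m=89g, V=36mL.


ρ = mass/volume
= 89/36
= 2.472 g/mL

2.472 g/mL


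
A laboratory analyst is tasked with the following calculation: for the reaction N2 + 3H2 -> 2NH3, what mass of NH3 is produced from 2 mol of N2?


Mole ratio NH3:N2 = 2:1
n(NH3) = 2 × 2/1 = 4.000 mol
mass = 4.000 × 17.03 = 68.12 g

68.12 g


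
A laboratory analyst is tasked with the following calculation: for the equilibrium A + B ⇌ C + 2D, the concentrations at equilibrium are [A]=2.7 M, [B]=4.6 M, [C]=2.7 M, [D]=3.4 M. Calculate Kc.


Kc = [C][D]^2/([A][B])
= (2.7^1 × 3.4^2)/(2.7^1 × 4.6^1)
= 31.212/12.42
= 2.513

2.513


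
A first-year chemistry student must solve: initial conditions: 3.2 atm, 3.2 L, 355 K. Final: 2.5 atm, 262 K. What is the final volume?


P1V1/T1 = P2V2/T2
V2 = P1V1T2/(T1P2)
= 3.2×3.2×262/(355×2.5)
= 3.023 L

3.023 L


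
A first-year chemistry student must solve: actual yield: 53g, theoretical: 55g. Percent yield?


% yield = actual/theoretical × 100
= 53/55 × 100
= 96.36%

96.36%


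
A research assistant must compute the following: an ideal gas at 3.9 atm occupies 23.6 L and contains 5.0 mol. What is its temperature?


PV = nRT  (R = 0.08206 L·atm/(mol·K))
T = PV/(nR) = 3.9×23.6/(5.0×0.08206)
= 92.04/0.410300
= 224.32 K

224.32 K


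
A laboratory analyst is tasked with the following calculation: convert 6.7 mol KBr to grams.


M(KBr) = 119.0 g/mol
mass = n × M = 6.7 × 119.0 = 797.30 g

797.30 g


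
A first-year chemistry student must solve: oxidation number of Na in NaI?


Group 1 metal: +1
Oxidation number: +1

+1


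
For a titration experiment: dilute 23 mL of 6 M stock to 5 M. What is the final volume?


C1V1 = C2V2
6 × 23 = 5 × V2
V2 = 138/5 = 27.6 mL

27.6 mL


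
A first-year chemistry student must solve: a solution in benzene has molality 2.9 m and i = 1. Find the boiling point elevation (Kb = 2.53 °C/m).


ΔTb = Kb × m × i
= 2.53 × 2.9 × 1
= 7.337 °C

7.337 °C


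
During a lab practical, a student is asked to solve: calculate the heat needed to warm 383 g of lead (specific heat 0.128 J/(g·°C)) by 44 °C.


q = mcΔT = 383 × 0.128 × 44
= 2157.06 J

2157.06 J


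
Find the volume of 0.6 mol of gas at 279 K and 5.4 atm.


PV = nRT  (R = 0.08206 L·atm/(mol·K))
V = nRT/P = 0.6×0.08206×279/5.4
= 2.544 L

2.544 L


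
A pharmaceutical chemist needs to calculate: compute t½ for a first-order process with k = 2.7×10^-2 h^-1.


t½ = ln2/k = 0.693147/(2.7×10^-2 h^-1)
= 25.67 h

25.67 h


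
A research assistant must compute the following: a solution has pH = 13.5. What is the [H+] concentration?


[H+] = 10^(-pH) = 10^(-13.5)
= 3.16×10^-14 M

3.16×10^-14 M


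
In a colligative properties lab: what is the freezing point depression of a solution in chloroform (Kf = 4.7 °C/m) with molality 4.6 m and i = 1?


ΔTf = Kf × m × i
= 4.7 × 4.6 × 1
= 21.62 °C

21.62 °C


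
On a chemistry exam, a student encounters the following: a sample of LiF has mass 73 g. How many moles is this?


M(LiF) = 25.94 g/mol
n = mass/M = 73/25.94 = 2.8142 mol

2.8142 mol


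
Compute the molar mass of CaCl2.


M(CaCl2) = 1×40.08 + 2×35.45
= 40.08 + 70.9
= 110.98 g/mol

110.98 g/mol


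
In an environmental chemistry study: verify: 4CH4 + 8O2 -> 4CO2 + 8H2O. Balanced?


Equation: 4CH4 + 8O2 -> 4CO2 + 8H2O
Check atoms: C: 4=4, H: 16=16, O: 16=16
Balanced

Yes, balanced


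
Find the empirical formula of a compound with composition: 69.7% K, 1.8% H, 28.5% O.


Assume 100 g sample. Moles of each element:
  K: 69.7/39.1 = 1.783 mol
  H: 1.8/1.008 = 1.786 mol
  O: 28.5/16.0 = 1.781 mol
Divide by smallest (1.781):
  K: 1.783/1.781 = 1.0
  H: 1.786/1.781 = 1.0
  O: 1.781/1.781 = 1.0
Empirical formula: KOH

KOH


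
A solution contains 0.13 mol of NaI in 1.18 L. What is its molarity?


M = n/V = 0.13/1.18 = 0.110 mol/L

0.110 M


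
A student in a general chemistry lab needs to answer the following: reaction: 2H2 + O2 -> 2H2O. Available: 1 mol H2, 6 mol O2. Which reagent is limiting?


Mole ratio available / coefficient:
  H2: 1/2 = 0.500
  O2: 6/1 = 6.000
Smaller ratio is limiting.

H2


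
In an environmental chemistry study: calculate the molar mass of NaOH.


M(NaOH) = 1×22.99 + 1×16.0 + 1×1.008
= 22.99 + 16.0 + 1.01
= 40.0 g/mol

40.0 g/mol


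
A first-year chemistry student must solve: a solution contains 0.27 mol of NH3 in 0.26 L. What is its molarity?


M = n/V = 0.27/0.26 = 1.038 mol/L

1.038 M


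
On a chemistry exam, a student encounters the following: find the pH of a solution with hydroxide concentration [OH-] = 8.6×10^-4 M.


pOH = -log10([OH-]) = -log10(8.6×10^-4)
= 4 - log10(8.6) = 3.07
pH = 14 - pOH = 14 - 3.07 = 10.93

10.93


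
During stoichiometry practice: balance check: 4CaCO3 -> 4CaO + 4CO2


Equation: 4CaCO3 -> 4CaO + 4CO2
Check atoms: C: 4=4, Ca: 4=4, O: 12=12
Balanced

Yes, balanced
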